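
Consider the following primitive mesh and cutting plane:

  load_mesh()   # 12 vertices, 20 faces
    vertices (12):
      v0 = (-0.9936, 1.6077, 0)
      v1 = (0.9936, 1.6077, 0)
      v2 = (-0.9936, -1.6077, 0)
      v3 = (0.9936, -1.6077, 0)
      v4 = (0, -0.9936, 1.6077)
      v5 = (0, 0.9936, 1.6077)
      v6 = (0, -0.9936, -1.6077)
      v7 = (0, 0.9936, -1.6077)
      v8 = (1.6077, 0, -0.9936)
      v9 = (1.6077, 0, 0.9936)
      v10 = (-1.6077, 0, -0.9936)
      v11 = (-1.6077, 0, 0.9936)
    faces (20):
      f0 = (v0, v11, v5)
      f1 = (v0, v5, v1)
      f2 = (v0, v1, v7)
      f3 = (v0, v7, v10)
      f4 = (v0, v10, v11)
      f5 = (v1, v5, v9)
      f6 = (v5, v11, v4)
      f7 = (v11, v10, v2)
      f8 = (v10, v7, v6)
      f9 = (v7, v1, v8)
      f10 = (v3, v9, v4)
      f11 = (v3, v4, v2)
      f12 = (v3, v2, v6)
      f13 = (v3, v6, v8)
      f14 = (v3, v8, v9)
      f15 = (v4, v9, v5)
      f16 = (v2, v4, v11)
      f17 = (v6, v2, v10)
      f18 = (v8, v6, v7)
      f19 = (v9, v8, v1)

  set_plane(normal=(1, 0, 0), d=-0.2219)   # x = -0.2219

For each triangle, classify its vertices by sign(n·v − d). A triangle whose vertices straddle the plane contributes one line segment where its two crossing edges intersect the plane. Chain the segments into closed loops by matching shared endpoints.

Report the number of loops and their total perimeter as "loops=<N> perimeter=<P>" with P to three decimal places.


loops=1 perimeter=10.324

Straddling triangles (10 of 20):
  (v0,v11,v5) [--+] → (-0.2219, 0.85646, 1.52294)–(-0.2219, 1.13075, 1.24865)  len=0.3879
  (v0,v5,v1) [-++] → (-0.2219, 1.13075, 1.24865)–(-0.2219, 1.6077, 0)  len=1.3366
  (v0,v1,v7) [-++] → (-0.2219, 1.6077, 0)–(-0.2219, 1.13075, -1.24865)  len=1.3366
  (v0,v7,v10) [-+-] → (-0.2219, 1.13075, -1.24865)–(-0.2219, 0.85646, -1.52294)  len=0.3879
  (v5,v11,v4) [+-+] → (-0.2219, 0.85646, 1.52294)–(-0.2219, -0.85646, 1.52294)  len=1.7129
  (v10,v7,v6) [-++] → (-0.2219, 0.85646, -1.52294)–(-0.2219, -0.85646, -1.52294)  len=1.7129
  (v3,v4,v2) [++-] → (-0.2219, -1.13075, 1.24865)–(-0.2219, -1.6077, 0)  len=1.3366
  (v3,v2,v6) [+-+] → (-0.2219, -1.6077, 0)–(-0.2219, -1.13075, -1.24865)  len=1.3366
  (v2,v4,v11) [-+-] → (-0.2219, -1.13075, 1.24865)–(-0.2219, -0.85646, 1.52294)  len=0.3879
  (v6,v2,v10) [+--] → (-0.2219, -1.13075, -1.24865)–(-0.2219, -0.85646, -1.52294)  len=0.3879

Chained into 1 loop(s):
  loop 1: 10 segments, perimeter = 10.3240
Total perimeter = 10.324


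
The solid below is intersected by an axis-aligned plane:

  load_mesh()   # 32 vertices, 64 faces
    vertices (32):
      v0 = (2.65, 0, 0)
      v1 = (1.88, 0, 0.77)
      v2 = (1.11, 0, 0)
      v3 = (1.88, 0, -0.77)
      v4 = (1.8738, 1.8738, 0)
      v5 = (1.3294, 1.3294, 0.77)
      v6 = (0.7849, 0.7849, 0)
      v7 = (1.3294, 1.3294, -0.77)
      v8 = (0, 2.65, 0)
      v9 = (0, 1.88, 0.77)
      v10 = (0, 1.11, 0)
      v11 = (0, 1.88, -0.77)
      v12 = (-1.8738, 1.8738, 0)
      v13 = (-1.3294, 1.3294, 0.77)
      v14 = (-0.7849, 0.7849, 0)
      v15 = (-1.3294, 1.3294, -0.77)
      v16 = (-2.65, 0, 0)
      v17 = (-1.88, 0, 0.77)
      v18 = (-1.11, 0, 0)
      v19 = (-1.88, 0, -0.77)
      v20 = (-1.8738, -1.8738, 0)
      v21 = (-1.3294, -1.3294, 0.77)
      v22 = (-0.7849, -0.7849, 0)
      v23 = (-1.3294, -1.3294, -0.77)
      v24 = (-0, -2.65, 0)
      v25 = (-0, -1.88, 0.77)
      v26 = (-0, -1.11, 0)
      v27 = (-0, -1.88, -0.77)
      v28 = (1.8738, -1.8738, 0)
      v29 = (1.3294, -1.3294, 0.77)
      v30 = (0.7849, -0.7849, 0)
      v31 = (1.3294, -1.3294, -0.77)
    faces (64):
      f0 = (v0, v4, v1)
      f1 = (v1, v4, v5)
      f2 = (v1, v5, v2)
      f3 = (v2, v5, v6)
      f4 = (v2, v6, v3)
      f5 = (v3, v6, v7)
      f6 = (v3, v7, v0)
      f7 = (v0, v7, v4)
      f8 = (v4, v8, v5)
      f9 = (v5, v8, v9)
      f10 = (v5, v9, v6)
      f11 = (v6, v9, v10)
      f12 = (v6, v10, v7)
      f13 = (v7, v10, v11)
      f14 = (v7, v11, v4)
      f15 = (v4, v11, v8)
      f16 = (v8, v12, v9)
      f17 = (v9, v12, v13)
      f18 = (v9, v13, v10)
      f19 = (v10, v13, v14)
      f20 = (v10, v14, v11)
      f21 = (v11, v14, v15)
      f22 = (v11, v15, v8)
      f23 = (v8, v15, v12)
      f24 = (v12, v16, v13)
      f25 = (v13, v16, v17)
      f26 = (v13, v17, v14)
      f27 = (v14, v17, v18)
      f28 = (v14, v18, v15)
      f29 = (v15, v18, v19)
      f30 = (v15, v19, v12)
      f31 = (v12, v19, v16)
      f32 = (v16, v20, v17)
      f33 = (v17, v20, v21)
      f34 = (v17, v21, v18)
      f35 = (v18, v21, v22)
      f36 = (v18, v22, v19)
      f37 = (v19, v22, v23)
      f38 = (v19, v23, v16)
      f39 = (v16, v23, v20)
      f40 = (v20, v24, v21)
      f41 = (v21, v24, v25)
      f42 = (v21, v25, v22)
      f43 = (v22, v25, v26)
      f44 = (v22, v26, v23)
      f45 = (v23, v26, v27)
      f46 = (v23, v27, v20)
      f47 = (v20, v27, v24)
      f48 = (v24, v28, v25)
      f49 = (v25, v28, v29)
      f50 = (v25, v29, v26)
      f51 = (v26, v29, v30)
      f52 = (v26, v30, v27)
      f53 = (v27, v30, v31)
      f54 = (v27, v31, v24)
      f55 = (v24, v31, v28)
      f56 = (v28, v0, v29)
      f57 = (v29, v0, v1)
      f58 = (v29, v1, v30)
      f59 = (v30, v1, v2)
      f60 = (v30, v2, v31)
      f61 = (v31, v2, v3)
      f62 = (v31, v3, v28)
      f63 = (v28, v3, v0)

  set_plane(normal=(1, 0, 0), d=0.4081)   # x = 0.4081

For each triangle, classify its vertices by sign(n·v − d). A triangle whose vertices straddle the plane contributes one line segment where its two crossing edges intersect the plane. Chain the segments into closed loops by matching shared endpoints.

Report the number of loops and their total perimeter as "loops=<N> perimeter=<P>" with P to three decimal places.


loops=2 perimeter=8.712

Straddling triangles (16 of 64):
  (v4,v8,v5) [+-+] → (0.4081, 2.48095, 0)–(0.4081, 2.2446, 0.236375)  len=0.3343
  (v5,v8,v9) [+--] → (0.4081, 2.2446, 0.236375)–(0.4081, 1.71098, 0.77)  len=0.7547
  (v5,v9,v6) [+-+] → (0.4081, 1.71098, 0.77)–(0.4081, 1.31061, 0.369647)  len=0.5662
  (v6,v9,v10) [+--] → (0.4081, 1.31061, 0.369647)–(0.4081, 0.940968, 0)  len=0.5228
  (v6,v10,v7) [+-+] → (0.4081, 0.940968, 0)–(0.4081, 1.17735, -0.236375)  len=0.3343
  (v7,v10,v11) [+--] → (0.4081, 1.17735, -0.236375)–(0.4081, 1.71098, -0.77)  len=0.7547
  (v7,v11,v4) [+-+] → (0.4081, 1.71098, -0.77)–(0.4081, 1.87865, -0.6023)  len=0.2371
  (v4,v11,v8) [+--] → (0.4081, 1.87865, -0.6023)–(0.4081, 2.48095, 0)  len=0.8518
  (v24,v28,v25) [-+-] → (0.4081, -2.48095, 0)–(0.4081, -1.87865, 0.6023)  len=0.8518
  (v25,v28,v29) [-++] → (0.4081, -1.87865, 0.6023)–(0.4081, -1.71098, 0.77)  len=0.2371
  (v25,v29,v26) [-+-] → (0.4081, -1.71098, 0.77)–(0.4081, -1.17735, 0.236375)  len=0.7547
  (v26,v29,v30) [-++] → (0.4081, -1.17735, 0.236375)–(0.4081, -0.940968, 0)  len=0.3343
  (v26,v30,v27) [-+-] → (0.4081, -0.940968, 0)–(0.4081, -1.31061, -0.369647)  len=0.5228
  (v27,v30,v31) [-++] → (0.4081, -1.31061, -0.369647)–(0.4081, -1.71098, -0.77)  len=0.5662
  (v27,v31,v24) [-+-] → (0.4081, -1.71098, -0.77)–(0.4081, -2.2446, -0.236375)  len=0.7547
  (v24,v31,v28) [-++] → (0.4081, -2.2446, -0.236375)–(0.4081, -2.48095, 0)  len=0.3343

Chained into 2 loop(s):
  loop 1: 8 segments, perimeter = 4.3558
  loop 2: 8 segments, perimeter = 4.3558
Total perimeter = 8.712


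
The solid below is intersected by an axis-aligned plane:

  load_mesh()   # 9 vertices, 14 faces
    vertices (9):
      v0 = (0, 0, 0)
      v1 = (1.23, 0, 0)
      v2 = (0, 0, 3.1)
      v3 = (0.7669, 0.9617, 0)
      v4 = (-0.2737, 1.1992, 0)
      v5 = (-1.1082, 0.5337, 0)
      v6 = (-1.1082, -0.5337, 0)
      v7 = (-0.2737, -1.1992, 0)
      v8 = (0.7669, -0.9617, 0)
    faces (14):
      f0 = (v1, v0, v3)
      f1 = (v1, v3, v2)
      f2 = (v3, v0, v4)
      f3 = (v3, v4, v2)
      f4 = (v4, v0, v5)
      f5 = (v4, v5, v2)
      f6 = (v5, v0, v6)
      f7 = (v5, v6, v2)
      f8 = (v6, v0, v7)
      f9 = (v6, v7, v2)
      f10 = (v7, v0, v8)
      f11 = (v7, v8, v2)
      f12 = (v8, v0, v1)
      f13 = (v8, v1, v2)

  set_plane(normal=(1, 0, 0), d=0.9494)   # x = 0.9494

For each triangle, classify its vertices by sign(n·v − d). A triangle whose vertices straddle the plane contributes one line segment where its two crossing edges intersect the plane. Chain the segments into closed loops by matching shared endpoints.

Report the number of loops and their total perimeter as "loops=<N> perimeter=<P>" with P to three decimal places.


Straddling triangles (4 of 14):
  (v1,v0,v3) [+--] → (0.9494, 0, 0)–(0.9494, 0.58271, 0)  len=0.5827
  (v1,v3,v2) [+--] → (0.9494, 0.58271, 0)–(0.9494, 0, 0.707203)  len=0.9163
  (v8,v0,v1) [--+] → (0.9494, 0, 0)–(0.9494, -0.58271, 0)  len=0.5827
  (v8,v1,v2) [-+-] → (0.9494, -0.58271, 0)–(0.9494, 0, 0.707203)  len=0.9163

Chained into 1 loop(s):
  loop 1: 4 segments, perimeter = 2.9981
Total perimeter = 2.998

loops=1 perimeter=2.998


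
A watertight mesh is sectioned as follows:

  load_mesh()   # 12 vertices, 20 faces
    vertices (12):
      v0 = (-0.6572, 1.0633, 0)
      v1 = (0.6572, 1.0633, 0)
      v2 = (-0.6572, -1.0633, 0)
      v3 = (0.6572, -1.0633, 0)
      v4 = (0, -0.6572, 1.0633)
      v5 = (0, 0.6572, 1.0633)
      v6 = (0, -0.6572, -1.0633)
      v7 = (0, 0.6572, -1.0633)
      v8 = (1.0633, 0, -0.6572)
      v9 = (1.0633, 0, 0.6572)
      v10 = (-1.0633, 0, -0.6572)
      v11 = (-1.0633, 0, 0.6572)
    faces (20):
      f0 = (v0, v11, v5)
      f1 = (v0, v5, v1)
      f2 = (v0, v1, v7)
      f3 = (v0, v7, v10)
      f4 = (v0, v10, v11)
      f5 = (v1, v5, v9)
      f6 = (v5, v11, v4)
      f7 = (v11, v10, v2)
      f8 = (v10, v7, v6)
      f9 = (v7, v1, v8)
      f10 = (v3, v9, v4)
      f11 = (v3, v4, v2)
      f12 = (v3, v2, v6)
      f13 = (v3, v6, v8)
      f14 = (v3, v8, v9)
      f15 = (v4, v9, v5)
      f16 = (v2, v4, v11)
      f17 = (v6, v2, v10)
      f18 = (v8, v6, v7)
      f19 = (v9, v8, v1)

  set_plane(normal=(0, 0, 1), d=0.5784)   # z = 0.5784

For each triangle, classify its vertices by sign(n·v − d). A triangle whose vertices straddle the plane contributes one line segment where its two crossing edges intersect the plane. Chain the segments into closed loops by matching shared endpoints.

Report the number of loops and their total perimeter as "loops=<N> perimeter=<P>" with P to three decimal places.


Straddling triangles (10 of 20):
  (v0,v11,v5) [-++] → (-1.01461, 0.127492, 0.5784)–(-0.299705, 0.842395, 0.5784)  len=1.0110
  (v0,v5,v1) [-+-] → (-0.299705, 0.842395, 0.5784)–(0.299705, 0.842395, 0.5784)  len=0.5994
  (v0,v10,v11) [--+] → (-1.0633, 0, 0.5784)–(-1.01461, 0.127492, 0.5784)  len=0.1365
  (v1,v5,v9) [-++] → (0.299705, 0.842395, 0.5784)–(1.01461, 0.127492, 0.5784)  len=1.0110
  (v11,v10,v2) [+--] → (-1.0633, 0, 0.5784)–(-1.01461, -0.127492, 0.5784)  len=0.1365
  (v3,v9,v4) [-++] → (1.01461, -0.127492, 0.5784)–(0.299705, -0.842395, 0.5784)  len=1.0110
  (v3,v4,v2) [-+-] → (0.299705, -0.842395, 0.5784)–(-0.299705, -0.842395, 0.5784)  len=0.5994
  (v3,v8,v9) [--+] → (1.0633, 0, 0.5784)–(1.01461, -0.127492, 0.5784)  len=0.1365
  (v2,v4,v11) [-++] → (-0.299705, -0.842395, 0.5784)–(-1.01461, -0.127492, 0.5784)  len=1.0110
  (v9,v8,v1) [+--] → (1.0633, 0, 0.5784)–(1.01461, 0.127492, 0.5784)  len=0.1365

Chained into 1 loop(s):
  loop 1: 10 segments, perimeter = 5.7888
Total perimeter = 5.789

loops=1 perimeter=5.789


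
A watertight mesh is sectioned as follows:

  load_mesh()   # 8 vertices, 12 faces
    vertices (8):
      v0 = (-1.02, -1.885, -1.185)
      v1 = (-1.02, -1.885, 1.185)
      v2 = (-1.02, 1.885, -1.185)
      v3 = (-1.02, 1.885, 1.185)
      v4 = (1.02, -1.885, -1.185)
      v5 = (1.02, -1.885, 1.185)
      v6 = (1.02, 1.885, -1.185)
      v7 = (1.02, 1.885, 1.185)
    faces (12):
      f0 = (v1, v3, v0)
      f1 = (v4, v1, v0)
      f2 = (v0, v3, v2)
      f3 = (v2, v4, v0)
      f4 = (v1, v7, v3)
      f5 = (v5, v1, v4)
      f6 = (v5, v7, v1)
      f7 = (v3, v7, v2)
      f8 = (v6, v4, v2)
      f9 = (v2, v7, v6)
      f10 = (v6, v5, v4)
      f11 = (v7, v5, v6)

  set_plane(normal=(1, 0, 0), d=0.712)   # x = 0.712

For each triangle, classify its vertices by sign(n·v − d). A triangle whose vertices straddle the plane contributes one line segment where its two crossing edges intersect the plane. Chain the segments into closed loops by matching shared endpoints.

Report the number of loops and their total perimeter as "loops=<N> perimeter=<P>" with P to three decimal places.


Straddling triangles (8 of 12):
  (v4,v1,v0) [+--] → (0.712, -1.885, -0.827176)–(0.712, -1.885, -1.185)  len=0.3578
  (v2,v4,v0) [-+-] → (0.712, -1.3158, -1.185)–(0.712, -1.885, -1.185)  len=0.5692
  (v1,v7,v3) [-+-] → (0.712, 1.3158, 1.185)–(0.712, 1.885, 1.185)  len=0.5692
  (v5,v1,v4) [+-+] → (0.712, -1.885, 1.185)–(0.712, -1.885, -0.827176)  len=2.0122
  (v5,v7,v1) [++-] → (0.712, 1.3158, 1.185)–(0.712, -1.885, 1.185)  len=3.2008
  (v3,v7,v2) [-+-] → (0.712, 1.885, 1.185)–(0.712, 1.885, 0.827176)  len=0.3578
  (v6,v4,v2) [++-] → (0.712, -1.3158, -1.185)–(0.712, 1.885, -1.185)  len=3.2008
  (v2,v7,v6) [-++] → (0.712, 1.885, 0.827176)–(0.712, 1.885, -1.185)  len=2.0122

Chained into 1 loop(s):
  loop 1: 8 segments, perimeter = 12.2800
Total perimeter = 12.280

loops=1 perimeter=12.280


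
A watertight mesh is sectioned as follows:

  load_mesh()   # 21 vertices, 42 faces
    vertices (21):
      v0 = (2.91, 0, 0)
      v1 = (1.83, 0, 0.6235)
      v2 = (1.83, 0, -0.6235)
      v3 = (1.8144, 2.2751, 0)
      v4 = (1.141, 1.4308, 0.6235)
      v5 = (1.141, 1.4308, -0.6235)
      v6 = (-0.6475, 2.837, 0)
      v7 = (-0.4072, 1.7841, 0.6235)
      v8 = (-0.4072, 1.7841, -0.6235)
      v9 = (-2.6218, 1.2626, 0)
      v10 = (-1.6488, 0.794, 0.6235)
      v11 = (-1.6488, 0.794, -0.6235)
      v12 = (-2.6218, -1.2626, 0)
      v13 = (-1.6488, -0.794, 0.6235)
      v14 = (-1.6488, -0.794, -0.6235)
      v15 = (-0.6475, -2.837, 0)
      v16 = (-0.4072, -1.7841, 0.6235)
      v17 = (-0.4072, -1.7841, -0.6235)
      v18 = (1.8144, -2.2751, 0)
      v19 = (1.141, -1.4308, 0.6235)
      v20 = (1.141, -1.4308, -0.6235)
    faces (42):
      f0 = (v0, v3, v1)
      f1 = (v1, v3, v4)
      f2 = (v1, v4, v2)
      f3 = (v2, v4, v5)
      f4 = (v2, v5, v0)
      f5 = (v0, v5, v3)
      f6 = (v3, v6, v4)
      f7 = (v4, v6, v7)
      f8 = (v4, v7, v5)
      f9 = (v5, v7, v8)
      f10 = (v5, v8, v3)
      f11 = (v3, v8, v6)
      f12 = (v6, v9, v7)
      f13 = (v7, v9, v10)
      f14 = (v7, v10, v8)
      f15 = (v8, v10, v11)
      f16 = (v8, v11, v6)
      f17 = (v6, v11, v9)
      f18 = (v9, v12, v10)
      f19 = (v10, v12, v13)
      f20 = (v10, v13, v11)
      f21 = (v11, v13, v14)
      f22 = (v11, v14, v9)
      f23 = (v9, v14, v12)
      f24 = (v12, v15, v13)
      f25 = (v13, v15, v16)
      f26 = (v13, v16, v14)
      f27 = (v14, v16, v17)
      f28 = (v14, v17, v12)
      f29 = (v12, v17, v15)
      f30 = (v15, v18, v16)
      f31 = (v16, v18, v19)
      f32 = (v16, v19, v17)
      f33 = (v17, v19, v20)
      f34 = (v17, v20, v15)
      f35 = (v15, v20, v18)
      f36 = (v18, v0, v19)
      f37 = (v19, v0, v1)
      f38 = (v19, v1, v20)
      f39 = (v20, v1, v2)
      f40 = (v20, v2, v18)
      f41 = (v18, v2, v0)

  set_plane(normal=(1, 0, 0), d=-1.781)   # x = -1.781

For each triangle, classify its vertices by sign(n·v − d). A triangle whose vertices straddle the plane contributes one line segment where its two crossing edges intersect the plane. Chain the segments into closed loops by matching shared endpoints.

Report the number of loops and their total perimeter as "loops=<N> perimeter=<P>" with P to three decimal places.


Straddling triangles (10 of 42):
  (v6,v9,v7) [+-+] → (-1.781, 1.93309, 0)–(-1.781, 1.46059, 0.236719)  len=0.5285
  (v7,v9,v10) [+-+] → (-1.781, 1.46059, 0.236719)–(-1.781, 0.857668, 0.538786)  len=0.6744
  (v6,v11,v9) [++-] → (-1.781, 0.857668, -0.538786)–(-1.781, 1.93309, 0)  len=1.2028
  (v9,v12,v10) [--+] → (-1.781, 0.514573, 0.538786)–(-1.781, 0.857668, 0.538786)  len=0.3431
  (v10,v12,v13) [+-+] → (-1.781, 0.514573, 0.538786)–(-1.781, -0.857668, 0.538786)  len=1.3722
  (v11,v14,v9) [++-] → (-1.781, -0.514573, -0.538786)–(-1.781, 0.857668, -0.538786)  len=1.3722
  (v9,v14,v12) [-+-] → (-1.781, -0.514573, -0.538786)–(-1.781, -0.857668, -0.538786)  len=0.3431
  (v12,v15,v13) [-++] → (-1.781, -1.93309, 0)–(-1.781, -0.857668, 0.538786)  len=1.2028
  (v14,v17,v12) [++-] → (-1.781, -1.46059, -0.236719)–(-1.781, -0.857668, -0.538786)  len=0.6744
  (v12,v17,v15) [-++] → (-1.781, -1.46059, -0.236719)–(-1.781, -1.93309, 0)  len=0.5285

Chained into 1 loop(s):
  loop 1: 10 segments, perimeter = 8.2420
Total perimeter = 8.242

loops=1 perimeter=8.242


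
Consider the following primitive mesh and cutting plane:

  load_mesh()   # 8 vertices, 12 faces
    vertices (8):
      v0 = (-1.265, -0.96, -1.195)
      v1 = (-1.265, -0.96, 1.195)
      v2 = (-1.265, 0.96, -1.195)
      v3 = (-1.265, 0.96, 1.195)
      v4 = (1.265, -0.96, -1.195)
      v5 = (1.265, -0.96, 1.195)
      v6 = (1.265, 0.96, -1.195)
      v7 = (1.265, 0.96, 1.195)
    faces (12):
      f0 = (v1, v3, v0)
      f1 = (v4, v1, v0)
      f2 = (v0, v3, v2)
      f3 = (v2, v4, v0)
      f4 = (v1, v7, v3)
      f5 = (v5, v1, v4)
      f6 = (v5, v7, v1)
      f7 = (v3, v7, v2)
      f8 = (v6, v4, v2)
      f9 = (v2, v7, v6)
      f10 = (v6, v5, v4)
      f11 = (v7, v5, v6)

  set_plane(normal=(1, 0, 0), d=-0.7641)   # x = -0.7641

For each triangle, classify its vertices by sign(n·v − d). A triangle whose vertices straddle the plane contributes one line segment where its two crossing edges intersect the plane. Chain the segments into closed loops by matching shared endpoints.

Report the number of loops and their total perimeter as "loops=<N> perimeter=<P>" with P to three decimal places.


loops=1 perimeter=8.620

Straddling triangles (8 of 12):
  (v4,v1,v0) [+--] → (-0.7641, -0.96, 0.721818)–(-0.7641, -0.96, -1.195)  len=1.9168
  (v2,v4,v0) [-+-] → (-0.7641, 0.57987, -1.195)–(-0.7641, -0.96, -1.195)  len=1.5399
  (v1,v7,v3) [-+-] → (-0.7641, -0.57987, 1.195)–(-0.7641, 0.96, 1.195)  len=1.5399
  (v5,v1,v4) [+-+] → (-0.7641, -0.96, 1.195)–(-0.7641, -0.96, 0.721818)  len=0.4732
  (v5,v7,v1) [++-] → (-0.7641, -0.57987, 1.195)–(-0.7641, -0.96, 1.195)  len=0.3801
  (v3,v7,v2) [-+-] → (-0.7641, 0.96, 1.195)–(-0.7641, 0.96, -0.721818)  len=1.9168
  (v6,v4,v2) [++-] → (-0.7641, 0.57987, -1.195)–(-0.7641, 0.96, -1.195)  len=0.3801
  (v2,v7,v6) [-++] → (-0.7641, 0.96, -0.721818)–(-0.7641, 0.96, -1.195)  len=0.4732

Chained into 1 loop(s):
  loop 1: 8 segments, perimeter = 8.6200
Total perimeter = 8.620


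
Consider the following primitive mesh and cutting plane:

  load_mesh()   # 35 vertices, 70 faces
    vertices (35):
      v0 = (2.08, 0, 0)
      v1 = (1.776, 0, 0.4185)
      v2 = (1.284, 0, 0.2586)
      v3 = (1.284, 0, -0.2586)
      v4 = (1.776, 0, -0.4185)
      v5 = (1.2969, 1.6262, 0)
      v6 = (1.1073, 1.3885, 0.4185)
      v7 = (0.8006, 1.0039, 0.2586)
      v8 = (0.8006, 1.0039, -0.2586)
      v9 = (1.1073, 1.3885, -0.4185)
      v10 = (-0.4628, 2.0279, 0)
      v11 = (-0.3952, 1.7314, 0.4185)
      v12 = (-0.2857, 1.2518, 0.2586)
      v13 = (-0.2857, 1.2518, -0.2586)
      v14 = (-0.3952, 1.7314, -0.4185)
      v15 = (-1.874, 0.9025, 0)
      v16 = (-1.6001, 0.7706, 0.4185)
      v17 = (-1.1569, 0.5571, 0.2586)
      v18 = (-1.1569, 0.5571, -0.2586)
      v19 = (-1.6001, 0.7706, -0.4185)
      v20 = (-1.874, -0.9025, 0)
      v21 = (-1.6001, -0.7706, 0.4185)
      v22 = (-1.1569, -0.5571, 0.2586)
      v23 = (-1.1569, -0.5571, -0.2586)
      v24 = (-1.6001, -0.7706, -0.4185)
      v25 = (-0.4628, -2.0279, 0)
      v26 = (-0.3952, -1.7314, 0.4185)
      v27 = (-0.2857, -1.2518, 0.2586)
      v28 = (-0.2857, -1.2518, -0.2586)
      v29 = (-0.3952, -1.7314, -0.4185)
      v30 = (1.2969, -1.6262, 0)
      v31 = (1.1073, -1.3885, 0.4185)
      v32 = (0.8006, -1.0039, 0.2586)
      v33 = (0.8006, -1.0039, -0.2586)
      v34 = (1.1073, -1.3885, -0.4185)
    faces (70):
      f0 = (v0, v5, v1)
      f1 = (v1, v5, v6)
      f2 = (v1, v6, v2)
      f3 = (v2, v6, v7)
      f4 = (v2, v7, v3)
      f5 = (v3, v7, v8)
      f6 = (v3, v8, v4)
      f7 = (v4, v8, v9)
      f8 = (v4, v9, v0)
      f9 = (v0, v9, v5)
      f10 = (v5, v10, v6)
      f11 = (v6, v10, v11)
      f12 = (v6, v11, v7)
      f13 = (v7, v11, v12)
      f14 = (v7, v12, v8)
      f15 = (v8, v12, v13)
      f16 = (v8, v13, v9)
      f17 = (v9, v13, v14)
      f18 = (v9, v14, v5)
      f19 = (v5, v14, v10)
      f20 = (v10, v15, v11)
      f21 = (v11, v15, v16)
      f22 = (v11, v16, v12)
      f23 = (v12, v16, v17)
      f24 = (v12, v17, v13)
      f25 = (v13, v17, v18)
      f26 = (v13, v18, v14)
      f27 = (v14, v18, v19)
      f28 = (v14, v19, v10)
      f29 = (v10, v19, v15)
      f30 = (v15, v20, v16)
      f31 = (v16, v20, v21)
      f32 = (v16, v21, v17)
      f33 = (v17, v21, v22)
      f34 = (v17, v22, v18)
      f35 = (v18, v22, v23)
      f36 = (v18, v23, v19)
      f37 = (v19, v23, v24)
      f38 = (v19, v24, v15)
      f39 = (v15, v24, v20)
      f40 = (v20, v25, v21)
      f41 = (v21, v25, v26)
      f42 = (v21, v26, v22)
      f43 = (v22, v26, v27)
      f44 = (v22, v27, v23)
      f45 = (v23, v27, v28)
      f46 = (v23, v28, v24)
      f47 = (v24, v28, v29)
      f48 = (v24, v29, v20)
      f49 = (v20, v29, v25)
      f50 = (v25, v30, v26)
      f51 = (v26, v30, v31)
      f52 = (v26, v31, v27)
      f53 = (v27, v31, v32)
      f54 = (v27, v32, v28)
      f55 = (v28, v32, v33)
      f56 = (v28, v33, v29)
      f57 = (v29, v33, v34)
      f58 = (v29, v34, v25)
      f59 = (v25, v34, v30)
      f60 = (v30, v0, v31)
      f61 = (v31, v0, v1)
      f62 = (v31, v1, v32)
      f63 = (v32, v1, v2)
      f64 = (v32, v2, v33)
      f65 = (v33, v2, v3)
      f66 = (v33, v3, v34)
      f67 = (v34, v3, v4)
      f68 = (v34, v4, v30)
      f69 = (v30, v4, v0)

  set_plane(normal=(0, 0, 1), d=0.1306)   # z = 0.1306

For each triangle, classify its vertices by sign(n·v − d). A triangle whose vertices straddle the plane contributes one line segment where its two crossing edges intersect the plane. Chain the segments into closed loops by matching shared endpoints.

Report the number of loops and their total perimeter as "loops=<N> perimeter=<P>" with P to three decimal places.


loops=2 perimeter=19.858

Straddling triangles (28 of 70):
  (v0,v5,v1) [--+] → (1.44641, 1.11872, 0.1306)–(1.98513, 0, 0.1306)  len=1.2417
  (v1,v5,v6) [+-+] → (1.44641, 1.11872, 0.1306)–(1.23773, 1.55202, 0.1306)  len=0.4809
  (v2,v7,v3) [++-] → (0.920235, 0.755448, 0.1306)–(1.284, 0, 0.1306)  len=0.8385
  (v3,v7,v8) [-+-] → (0.920235, 0.755448, 0.1306)–(0.8006, 1.0039, 0.1306)  len=0.2758
  (v5,v10,v6) [--+] → (0.0271762, 1.82836, 0.1306)–(1.23773, 1.55202, 0.1306)  len=1.2417
  (v6,v10,v11) [+-+] → (0.0271762, 1.82836, 0.1306)–(-0.441704, 1.93537, 0.1306)  len=0.4809
  (v7,v12,v8) [++-] → (-0.0168555, 1.19045, 0.1306)–(0.8006, 1.0039, 0.1306)  len=0.8385
  (v8,v12,v13) [-+-] → (-0.0168555, 1.19045, 0.1306)–(-0.2857, 1.2518, 0.1306)  len=0.2758
  (v10,v15,v11) [--+] → (-1.41252, 1.16117, 0.1306)–(-0.441704, 1.93537, 0.1306)  len=1.2417
  (v11,v15,v16) [+-+] → (-1.41252, 1.16117, 0.1306)–(-1.78852, 0.861338, 0.1306)  len=0.4809
  (v12,v17,v13) [++-] → (-0.94129, 0.729029, 0.1306)–(-0.2857, 1.2518, 0.1306)  len=0.8385
  (v13,v17,v18) [-+-] → (-0.94129, 0.729029, 0.1306)–(-1.1569, 0.5571, 0.1306)  len=0.2758
  (v15,v20,v16) [--+] → (-1.78852, -0.380381, 0.1306)–(-1.78852, 0.861338, 0.1306)  len=1.2417
  (v16,v20,v21) [+-+] → (-1.78852, -0.380381, 0.1306)–(-1.78852, -0.861338, 0.1306)  len=0.4810
  (v17,v22,v18) [++-] → (-1.1569, -0.281351, 0.1306)–(-1.1569, 0.5571, 0.1306)  len=0.8385
  (v18,v22,v23) [-+-] → (-1.1569, -0.281351, 0.1306)–(-1.1569, -0.5571, 0.1306)  len=0.2757
  (v20,v25,v21) [--+] → (-0.817714, -1.63554, 0.1306)–(-1.78852, -0.861338, 0.1306)  len=1.2417
  (v21,v25,v26) [+-+] → (-0.817714, -1.63554, 0.1306)–(-0.441704, -1.93537, 0.1306)  len=0.4809
  (v22,v27,v23) [++-] → (-0.50131, -1.07987, 0.1306)–(-1.1569, -0.5571, 0.1306)  len=0.8385
  (v23,v27,v28) [-+-] → (-0.50131, -1.07987, 0.1306)–(-0.2857, -1.2518, 0.1306)  len=0.2758
  (v25,v30,v26) [--+] → (0.768852, -1.65903, 0.1306)–(-0.441704, -1.93537, 0.1306)  len=1.2417
  (v26,v30,v31) [+-+] → (0.768852, -1.65903, 0.1306)–(1.23773, -1.55202, 0.1306)  len=0.4809
  (v27,v32,v28) [++-] → (0.531755, -1.06525, 0.1306)–(-0.2857, -1.2518, 0.1306)  len=0.8385
  (v28,v32,v33) [-+-] → (0.531755, -1.06525, 0.1306)–(0.8006, -1.0039, 0.1306)  len=0.2758
  (v30,v0,v31) [--+] → (1.77645, -0.433305, 0.1306)–(1.23773, -1.55202, 0.1306)  len=1.2417
  (v31,v0,v1) [+-+] → (1.77645, -0.433305, 0.1306)–(1.98513, 0, 0.1306)  len=0.4809
  (v32,v2,v33) [++-] → (1.16437, -0.248452, 0.1306)–(0.8006, -1.0039, 0.1306)  len=0.8385
  (v33,v2,v3) [-+-] → (1.16437, -0.248452, 0.1306)–(1.284, 0, 0.1306)  len=0.2758

Chained into 2 loop(s):
  loop 1: 14 segments, perimeter = 12.0584
  loop 2: 14 segments, perimeter = 7.7996
Total perimeter = 19.858


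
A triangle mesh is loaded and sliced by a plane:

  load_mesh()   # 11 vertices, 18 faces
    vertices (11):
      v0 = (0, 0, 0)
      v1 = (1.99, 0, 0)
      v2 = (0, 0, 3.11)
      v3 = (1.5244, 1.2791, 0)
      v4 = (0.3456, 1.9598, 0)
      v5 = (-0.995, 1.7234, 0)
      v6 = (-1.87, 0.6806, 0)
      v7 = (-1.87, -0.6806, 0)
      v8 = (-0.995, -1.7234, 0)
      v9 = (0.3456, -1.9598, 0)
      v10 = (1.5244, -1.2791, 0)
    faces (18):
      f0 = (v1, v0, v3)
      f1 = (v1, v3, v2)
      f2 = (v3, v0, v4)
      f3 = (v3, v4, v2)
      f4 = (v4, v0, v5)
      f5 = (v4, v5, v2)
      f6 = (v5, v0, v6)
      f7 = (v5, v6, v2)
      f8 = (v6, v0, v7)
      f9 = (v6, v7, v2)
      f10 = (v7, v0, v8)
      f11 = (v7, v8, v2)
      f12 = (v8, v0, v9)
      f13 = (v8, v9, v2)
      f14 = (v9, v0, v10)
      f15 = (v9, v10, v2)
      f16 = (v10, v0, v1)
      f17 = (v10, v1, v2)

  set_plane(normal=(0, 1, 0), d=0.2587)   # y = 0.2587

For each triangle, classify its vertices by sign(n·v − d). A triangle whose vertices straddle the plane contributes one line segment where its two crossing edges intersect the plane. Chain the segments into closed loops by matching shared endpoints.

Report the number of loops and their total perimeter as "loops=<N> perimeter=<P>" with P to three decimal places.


loops=1 perimeter=10.415

Straddling triangles (10 of 18):
  (v1,v0,v3) [--+] → (0.308312, 0.2587, 0)–(1.89583, 0.2587, 0)  len=1.5875
  (v1,v3,v2) [-+-] → (1.89583, 0.2587, 0)–(0.308312, 0.2587, 2.481)  len=2.9454
  (v3,v0,v4) [+-+] → (0.308312, 0.2587, 0)–(0.0456203, 0.2587, 0)  len=0.2627
  (v3,v4,v2) [++-] → (0.0456203, 0.2587, 2.69947)–(0.308312, 0.2587, 2.481)  len=0.3417
  (v4,v0,v5) [+-+] → (0.0456203, 0.2587, 0)–(-0.14936, 0.2587, 0)  len=0.1950
  (v4,v5,v2) [++-] → (-0.14936, 0.2587, 2.64316)–(0.0456203, 0.2587, 2.69947)  len=0.2029
  (v5,v0,v6) [+-+] → (-0.14936, 0.2587, 0)–(-0.710798, 0.2587, 0)  len=0.5614
  (v5,v6,v2) [++-] → (-0.710798, 0.2587, 1.92787)–(-0.14936, 0.2587, 2.64316)  len=0.9093
  (v6,v0,v7) [+--] → (-0.710798, 0.2587, 0)–(-1.87, 0.2587, 0)  len=1.1592
  (v6,v7,v2) [+--] → (-1.87, 0.2587, 0)–(-0.710798, 0.2587, 1.92787)  len=2.2495

Chained into 1 loop(s):
  loop 1: 10 segments, perimeter = 10.4147
Total perimeter = 10.415


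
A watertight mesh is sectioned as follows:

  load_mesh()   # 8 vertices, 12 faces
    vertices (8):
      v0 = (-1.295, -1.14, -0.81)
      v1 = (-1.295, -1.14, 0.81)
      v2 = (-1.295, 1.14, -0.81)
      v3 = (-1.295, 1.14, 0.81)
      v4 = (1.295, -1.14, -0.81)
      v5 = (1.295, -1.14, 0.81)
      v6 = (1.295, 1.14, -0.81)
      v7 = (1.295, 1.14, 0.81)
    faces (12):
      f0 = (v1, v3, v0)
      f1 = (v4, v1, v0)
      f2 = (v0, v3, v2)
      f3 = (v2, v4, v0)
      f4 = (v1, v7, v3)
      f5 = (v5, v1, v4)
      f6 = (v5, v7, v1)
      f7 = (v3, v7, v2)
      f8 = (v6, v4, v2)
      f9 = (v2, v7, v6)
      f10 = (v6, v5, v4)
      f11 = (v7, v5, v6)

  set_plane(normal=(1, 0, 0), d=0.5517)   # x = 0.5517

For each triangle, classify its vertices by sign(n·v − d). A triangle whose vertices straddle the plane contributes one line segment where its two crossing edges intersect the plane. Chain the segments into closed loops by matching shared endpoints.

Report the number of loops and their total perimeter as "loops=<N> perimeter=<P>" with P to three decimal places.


loops=1 perimeter=7.800

Straddling triangles (8 of 12):
  (v4,v1,v0) [+--] → (0.5517, -1.14, -0.345079)–(0.5517, -1.14, -0.81)  len=0.4649
  (v2,v4,v0) [-+-] → (0.5517, -0.485666, -0.81)–(0.5517, -1.14, -0.81)  len=0.6543
  (v1,v7,v3) [-+-] → (0.5517, 0.485666, 0.81)–(0.5517, 1.14, 0.81)  len=0.6543
  (v5,v1,v4) [+-+] → (0.5517, -1.14, 0.81)–(0.5517, -1.14, -0.345079)  len=1.1551
  (v5,v7,v1) [++-] → (0.5517, 0.485666, 0.81)–(0.5517, -1.14, 0.81)  len=1.6257
  (v3,v7,v2) [-+-] → (0.5517, 1.14, 0.81)–(0.5517, 1.14, 0.345079)  len=0.4649
  (v6,v4,v2) [++-] → (0.5517, -0.485666, -0.81)–(0.5517, 1.14, -0.81)  len=1.6257
  (v2,v7,v6) [-++] → (0.5517, 1.14, 0.345079)–(0.5517, 1.14, -0.81)  len=1.1551

Chained into 1 loop(s):
  loop 1: 8 segments, perimeter = 7.8000
Total perimeter = 7.800


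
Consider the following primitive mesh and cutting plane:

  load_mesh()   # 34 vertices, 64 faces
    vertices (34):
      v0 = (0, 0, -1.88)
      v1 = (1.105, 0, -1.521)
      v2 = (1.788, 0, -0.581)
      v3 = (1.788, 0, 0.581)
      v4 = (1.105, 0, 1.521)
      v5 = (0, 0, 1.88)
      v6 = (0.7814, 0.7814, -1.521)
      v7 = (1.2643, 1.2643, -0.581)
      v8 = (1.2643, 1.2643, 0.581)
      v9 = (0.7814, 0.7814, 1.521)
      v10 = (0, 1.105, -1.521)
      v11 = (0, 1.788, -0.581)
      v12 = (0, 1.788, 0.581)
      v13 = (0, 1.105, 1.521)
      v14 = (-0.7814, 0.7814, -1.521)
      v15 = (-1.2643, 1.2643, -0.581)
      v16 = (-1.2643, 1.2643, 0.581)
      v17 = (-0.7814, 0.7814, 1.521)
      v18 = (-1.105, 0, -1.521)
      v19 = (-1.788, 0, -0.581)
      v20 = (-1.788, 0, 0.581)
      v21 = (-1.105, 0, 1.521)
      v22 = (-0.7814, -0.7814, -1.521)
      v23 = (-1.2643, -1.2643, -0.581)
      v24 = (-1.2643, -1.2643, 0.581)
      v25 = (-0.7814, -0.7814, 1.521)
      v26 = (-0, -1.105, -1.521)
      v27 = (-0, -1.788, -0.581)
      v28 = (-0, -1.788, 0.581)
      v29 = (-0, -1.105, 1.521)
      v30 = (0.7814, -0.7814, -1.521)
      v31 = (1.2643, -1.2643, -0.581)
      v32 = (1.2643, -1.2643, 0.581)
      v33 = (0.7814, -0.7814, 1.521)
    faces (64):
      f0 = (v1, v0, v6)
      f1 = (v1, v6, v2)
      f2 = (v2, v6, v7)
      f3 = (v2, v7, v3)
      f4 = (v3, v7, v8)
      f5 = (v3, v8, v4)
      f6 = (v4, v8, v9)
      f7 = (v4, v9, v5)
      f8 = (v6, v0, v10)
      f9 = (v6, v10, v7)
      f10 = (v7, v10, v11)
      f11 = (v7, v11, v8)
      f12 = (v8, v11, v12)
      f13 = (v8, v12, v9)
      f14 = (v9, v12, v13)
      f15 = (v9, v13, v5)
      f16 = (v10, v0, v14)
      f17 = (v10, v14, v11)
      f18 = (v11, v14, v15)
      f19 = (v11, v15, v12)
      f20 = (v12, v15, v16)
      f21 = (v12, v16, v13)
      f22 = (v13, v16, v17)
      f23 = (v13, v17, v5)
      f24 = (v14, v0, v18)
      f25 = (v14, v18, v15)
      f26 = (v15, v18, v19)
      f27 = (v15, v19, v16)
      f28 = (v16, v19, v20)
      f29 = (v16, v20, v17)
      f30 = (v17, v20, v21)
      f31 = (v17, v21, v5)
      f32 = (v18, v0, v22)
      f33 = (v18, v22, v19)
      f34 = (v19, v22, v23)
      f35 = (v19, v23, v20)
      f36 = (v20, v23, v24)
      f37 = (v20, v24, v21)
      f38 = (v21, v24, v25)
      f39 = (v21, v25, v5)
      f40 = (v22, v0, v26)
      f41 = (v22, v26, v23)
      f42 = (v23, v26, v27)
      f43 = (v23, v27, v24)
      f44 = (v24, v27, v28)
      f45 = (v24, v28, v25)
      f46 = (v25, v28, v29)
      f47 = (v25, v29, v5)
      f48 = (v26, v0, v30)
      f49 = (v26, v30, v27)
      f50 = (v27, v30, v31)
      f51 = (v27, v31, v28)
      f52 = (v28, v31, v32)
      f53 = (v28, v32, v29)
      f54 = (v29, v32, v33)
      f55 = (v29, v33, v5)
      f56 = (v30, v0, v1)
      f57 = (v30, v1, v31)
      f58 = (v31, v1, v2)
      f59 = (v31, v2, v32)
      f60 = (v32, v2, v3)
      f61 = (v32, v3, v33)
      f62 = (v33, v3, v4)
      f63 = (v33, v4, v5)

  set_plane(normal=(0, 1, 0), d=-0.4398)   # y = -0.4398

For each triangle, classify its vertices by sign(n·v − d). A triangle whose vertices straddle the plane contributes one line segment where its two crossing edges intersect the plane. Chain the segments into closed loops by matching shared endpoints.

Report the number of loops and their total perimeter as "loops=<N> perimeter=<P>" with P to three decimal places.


loops=1 perimeter=10.778

Straddling triangles (20 of 64):
  (v18,v0,v22) [++-] → (-0.4398, -0.4398, -1.67794)–(-0.922866, -0.4398, -1.521)  len=0.5079
  (v18,v22,v19) [+-+] → (-0.922866, -0.4398, -1.521)–(-1.22145, -0.4398, -1.11007)  len=0.5080
  (v19,v22,v23) [+--] → (-1.22145, -0.4398, -1.11007)–(-1.60583, -0.4398, -0.581)  len=0.6540
  (v19,v23,v20) [+-+] → (-1.60583, -0.4398, -0.581)–(-1.60583, -0.4398, 0.176786)  len=0.7578
  (v20,v23,v24) [+--] → (-1.60583, -0.4398, 0.176786)–(-1.60583, -0.4398, 0.581)  len=0.4042
  (v20,v24,v21) [+-+] → (-1.60583, -0.4398, 0.581)–(-1.16041, -0.4398, 1.19401)  len=0.7577
  (v21,v24,v25) [+--] → (-1.16041, -0.4398, 1.19401)–(-0.922866, -0.4398, 1.521)  len=0.4042
  (v21,v25,v5) [+-+] → (-0.922866, -0.4398, 1.521)–(-0.4398, -0.4398, 1.67794)  len=0.5079
  (v22,v0,v26) [-+-] → (-0.4398, -0.4398, -1.67794)–(0, -0.4398, -1.73711)  len=0.4438
  (v25,v29,v5) [--+] → (0, -0.4398, 1.73711)–(-0.4398, -0.4398, 1.67794)  len=0.4438
  (v26,v0,v30) [-+-] → (0, -0.4398, -1.73711)–(0.4398, -0.4398, -1.67794)  len=0.4438
  (v29,v33,v5) [--+] → (0.4398, -0.4398, 1.67794)–(0, -0.4398, 1.73711)  len=0.4438
  (v30,v0,v1) [-++] → (0.4398, -0.4398, -1.67794)–(0.922866, -0.4398, -1.521)  len=0.5079
  (v30,v1,v31) [-+-] → (0.922866, -0.4398, -1.521)–(1.16041, -0.4398, -1.19401)  len=0.4042
  (v31,v1,v2) [-++] → (1.16041, -0.4398, -1.19401)–(1.60583, -0.4398, -0.581)  len=0.7577
  (v31,v2,v32) [-+-] → (1.60583, -0.4398, -0.581)–(1.60583, -0.4398, -0.176786)  len=0.4042
  (v32,v2,v3) [-++] → (1.60583, -0.4398, -0.176786)–(1.60583, -0.4398, 0.581)  len=0.7578
  (v32,v3,v33) [-+-] → (1.60583, -0.4398, 0.581)–(1.22145, -0.4398, 1.11007)  len=0.6540
  (v33,v3,v4) [-++] → (1.22145, -0.4398, 1.11007)–(0.922866, -0.4398, 1.521)  len=0.5080
  (v33,v4,v5) [-++] → (0.922866, -0.4398, 1.521)–(0.4398, -0.4398, 1.67794)  len=0.5079

Chained into 1 loop(s):
  loop 1: 20 segments, perimeter = 10.7784
Total perimeter = 10.778


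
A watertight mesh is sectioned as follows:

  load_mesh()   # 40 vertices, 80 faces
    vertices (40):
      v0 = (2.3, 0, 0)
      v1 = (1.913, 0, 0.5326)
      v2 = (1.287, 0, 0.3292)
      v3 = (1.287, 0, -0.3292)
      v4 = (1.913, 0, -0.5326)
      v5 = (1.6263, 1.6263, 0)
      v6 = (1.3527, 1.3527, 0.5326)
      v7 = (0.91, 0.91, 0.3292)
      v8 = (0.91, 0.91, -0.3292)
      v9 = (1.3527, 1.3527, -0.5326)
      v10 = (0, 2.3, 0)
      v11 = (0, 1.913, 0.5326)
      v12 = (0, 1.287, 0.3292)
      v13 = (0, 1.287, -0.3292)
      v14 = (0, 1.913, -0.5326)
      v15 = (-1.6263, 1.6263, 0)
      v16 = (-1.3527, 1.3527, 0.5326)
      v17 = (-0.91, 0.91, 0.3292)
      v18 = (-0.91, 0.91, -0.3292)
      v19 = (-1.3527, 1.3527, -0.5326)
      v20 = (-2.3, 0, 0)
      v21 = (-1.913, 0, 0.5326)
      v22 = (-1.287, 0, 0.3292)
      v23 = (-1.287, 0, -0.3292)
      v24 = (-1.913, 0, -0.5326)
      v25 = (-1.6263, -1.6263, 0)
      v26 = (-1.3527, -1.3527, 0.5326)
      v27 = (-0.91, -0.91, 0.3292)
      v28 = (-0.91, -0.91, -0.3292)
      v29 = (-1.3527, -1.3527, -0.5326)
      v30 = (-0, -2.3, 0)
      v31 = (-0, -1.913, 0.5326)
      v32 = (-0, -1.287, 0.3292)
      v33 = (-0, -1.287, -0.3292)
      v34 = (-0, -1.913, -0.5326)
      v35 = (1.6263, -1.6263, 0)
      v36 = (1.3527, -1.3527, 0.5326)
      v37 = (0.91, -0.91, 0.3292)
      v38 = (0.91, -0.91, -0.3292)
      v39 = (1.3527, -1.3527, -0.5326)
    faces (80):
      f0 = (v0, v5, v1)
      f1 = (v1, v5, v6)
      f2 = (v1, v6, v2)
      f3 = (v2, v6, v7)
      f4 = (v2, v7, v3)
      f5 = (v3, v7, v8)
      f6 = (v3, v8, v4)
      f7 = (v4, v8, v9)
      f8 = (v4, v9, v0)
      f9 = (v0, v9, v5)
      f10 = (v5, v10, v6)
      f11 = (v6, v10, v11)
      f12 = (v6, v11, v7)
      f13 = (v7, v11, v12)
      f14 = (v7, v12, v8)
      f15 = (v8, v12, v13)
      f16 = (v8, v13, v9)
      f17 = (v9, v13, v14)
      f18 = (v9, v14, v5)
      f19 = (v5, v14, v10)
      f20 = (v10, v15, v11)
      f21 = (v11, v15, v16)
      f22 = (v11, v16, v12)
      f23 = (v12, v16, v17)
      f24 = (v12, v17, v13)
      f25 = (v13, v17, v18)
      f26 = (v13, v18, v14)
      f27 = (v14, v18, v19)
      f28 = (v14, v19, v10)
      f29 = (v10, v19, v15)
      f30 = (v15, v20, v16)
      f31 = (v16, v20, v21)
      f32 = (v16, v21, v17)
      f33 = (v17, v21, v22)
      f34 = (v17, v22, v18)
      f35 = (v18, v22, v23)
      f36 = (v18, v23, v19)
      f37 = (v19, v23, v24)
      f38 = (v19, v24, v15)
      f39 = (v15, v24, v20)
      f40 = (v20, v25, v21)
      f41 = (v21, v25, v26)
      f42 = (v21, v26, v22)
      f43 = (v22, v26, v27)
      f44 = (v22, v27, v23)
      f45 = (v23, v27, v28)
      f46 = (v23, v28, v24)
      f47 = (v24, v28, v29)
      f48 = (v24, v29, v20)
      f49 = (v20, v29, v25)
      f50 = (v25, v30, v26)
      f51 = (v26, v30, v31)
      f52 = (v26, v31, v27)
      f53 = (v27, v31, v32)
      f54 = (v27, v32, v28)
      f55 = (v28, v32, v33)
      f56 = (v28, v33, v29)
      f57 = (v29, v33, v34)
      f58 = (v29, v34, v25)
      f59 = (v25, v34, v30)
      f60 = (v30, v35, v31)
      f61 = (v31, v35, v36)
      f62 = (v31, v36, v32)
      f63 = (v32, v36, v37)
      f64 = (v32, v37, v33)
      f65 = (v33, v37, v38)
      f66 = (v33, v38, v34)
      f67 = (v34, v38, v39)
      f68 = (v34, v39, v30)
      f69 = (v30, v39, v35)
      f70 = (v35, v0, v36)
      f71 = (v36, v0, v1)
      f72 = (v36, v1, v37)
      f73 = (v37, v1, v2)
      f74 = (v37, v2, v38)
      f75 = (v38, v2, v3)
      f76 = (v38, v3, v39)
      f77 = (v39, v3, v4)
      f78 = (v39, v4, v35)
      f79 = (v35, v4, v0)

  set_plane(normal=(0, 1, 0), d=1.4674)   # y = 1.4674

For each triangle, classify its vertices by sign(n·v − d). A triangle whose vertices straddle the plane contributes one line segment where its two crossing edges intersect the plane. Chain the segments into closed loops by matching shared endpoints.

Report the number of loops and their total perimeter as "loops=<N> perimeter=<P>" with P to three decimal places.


loops=1 perimeter=7.674

Straddling triangles (18 of 80):
  (v0,v5,v1) [-+-] → (1.69212, 1.4674, 0)–(1.65431, 1.4674, 0.0520385)  len=0.0643
  (v1,v5,v6) [-+-] → (1.65431, 1.4674, 0.0520385)–(1.4674, 1.4674, 0.309321)  len=0.3180
  (v0,v9,v5) [--+] → (1.4674, 1.4674, -0.309321)–(1.69212, 1.4674, 0)  len=0.3823
  (v5,v10,v6) [++-] → (1.18891, 1.4674, 0.468112)–(1.4674, 1.4674, 0.309321)  len=0.3206
  (v6,v10,v11) [-++] → (1.18891, 1.4674, 0.468112)–(1.07579, 1.4674, 0.5326)  len=0.1302
  (v6,v11,v7) [-+-] → (1.07579, 1.4674, 0.5326)–(0.404283, 1.4674, 0.442236)  len=0.6776
  (v7,v11,v12) [-+-] → (0.404283, 1.4674, 0.442236)–(0, 1.4674, 0.387816)  len=0.4079
  (v9,v13,v14) [--+] → (0, 1.4674, -0.387816)–(1.07579, 1.4674, -0.5326)  len=1.0855
  (v9,v14,v5) [-++] → (1.07579, 1.4674, -0.5326)–(1.4674, 1.4674, -0.309321)  len=0.4508
  (v11,v15,v16) [++-] → (-1.4674, 1.4674, 0.309321)–(-1.07579, 1.4674, 0.5326)  len=0.4508
  (v11,v16,v12) [+--] → (-1.07579, 1.4674, 0.5326)–(0, 1.4674, 0.387816)  len=1.0855
  (v13,v18,v14) [--+] → (-0.404283, 1.4674, -0.442236)–(0, 1.4674, -0.387816)  len=0.4079
  (v14,v18,v19) [+--] → (-0.404283, 1.4674, -0.442236)–(-1.07579, 1.4674, -0.5326)  len=0.6776
  (v14,v19,v10) [+-+] → (-1.07579, 1.4674, -0.5326)–(-1.18891, 1.4674, -0.468112)  len=0.1302
  (v10,v19,v15) [+-+] → (-1.18891, 1.4674, -0.468112)–(-1.4674, 1.4674, -0.309321)  len=0.3206
  (v15,v20,v16) [+--] → (-1.69212, 1.4674, 0)–(-1.4674, 1.4674, 0.309321)  len=0.3823
  (v19,v24,v15) [--+] → (-1.65431, 1.4674, -0.0520385)–(-1.4674, 1.4674, -0.309321)  len=0.3180
  (v15,v24,v20) [+--] → (-1.65431, 1.4674, -0.0520385)–(-1.69212, 1.4674, 0)  len=0.0643

Chained into 1 loop(s):
  loop 1: 18 segments, perimeter = 7.6745
Total perimeter = 7.674
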